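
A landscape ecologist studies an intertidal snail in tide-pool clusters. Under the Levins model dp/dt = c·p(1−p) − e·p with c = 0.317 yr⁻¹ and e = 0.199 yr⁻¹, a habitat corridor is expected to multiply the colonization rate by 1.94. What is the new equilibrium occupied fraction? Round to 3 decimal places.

0.676

Before: p* = 1 − 0.199/0.317 = 0.3722.
After the change, c = 0.61498, e = 0.199, so p* = 1 − 0.199/0.61498 = 0.6764.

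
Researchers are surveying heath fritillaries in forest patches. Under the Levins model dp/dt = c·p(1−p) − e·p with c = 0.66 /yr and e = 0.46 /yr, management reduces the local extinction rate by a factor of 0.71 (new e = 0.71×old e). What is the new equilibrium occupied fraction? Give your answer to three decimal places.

0.505

Before: p* = 1 − 0.46/0.66 = 0.3030.
After the change, c = 0.66, e = 0.3266, so p* = 1 − 0.3266/0.66 = 0.5052.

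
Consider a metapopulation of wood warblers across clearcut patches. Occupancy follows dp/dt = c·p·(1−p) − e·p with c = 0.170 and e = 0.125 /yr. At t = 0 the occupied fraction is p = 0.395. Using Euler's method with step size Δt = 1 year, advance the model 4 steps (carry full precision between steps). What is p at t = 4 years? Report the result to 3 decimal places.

Update rule: p ← p + [c·p·(1−p) − e·p]·Δt with Δt = 1.
t = 1: p = 0.39500 + (-0.00875) = 0.38625
t = 2: p = 0.38625 + (-0.00798) = 0.37827
t = 3: p = 0.37827 + (-0.00730) = 0.37097
t = 4: p = 0.37097 + (-0.00670) = 0.36427

0.364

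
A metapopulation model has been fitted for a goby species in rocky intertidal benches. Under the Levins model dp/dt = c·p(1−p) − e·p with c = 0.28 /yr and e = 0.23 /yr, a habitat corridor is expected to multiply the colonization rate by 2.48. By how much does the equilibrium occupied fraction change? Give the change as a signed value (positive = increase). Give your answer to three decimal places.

0.490

Before: p* = 1 − 0.23/0.28 = 0.1786.
After the change, c = 0.6944, e = 0.23, so p* = 1 − 0.23/0.6944 = 0.6688.
Δp* = 0.6688 − 0.1786 = +0.4902.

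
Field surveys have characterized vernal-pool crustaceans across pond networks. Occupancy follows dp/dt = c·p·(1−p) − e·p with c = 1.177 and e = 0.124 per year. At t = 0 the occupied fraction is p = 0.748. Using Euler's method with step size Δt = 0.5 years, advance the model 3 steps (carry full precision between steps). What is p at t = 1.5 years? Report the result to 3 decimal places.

Update rule: p ← p + [c·p·(1−p) − e·p]·Δt with Δt = 0.5.
step 1: Δp = +0.06455, p = 0.81255
step 2: Δp = +0.03926, p = 0.85181
step 3: Δp = +0.02147, p = 0.87328

0.873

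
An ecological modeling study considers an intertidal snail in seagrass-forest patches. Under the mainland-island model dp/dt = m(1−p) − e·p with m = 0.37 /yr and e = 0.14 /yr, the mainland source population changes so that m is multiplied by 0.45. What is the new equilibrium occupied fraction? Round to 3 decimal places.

Before: p* = 0.37/(0.37+0.14) = 0.7255.
After: m = 0.1665, e = 0.14; p* = 0.1665/0.3065 = 0.5432.

0.543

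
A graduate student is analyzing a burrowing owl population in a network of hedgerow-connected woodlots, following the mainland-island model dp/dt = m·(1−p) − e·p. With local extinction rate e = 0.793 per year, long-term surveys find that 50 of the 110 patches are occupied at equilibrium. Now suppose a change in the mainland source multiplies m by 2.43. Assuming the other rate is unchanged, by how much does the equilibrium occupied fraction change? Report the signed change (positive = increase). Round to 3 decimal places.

Observed p* = 50/110 = 0.45455.
Balance m(1−p*) = e·p* gives m = e·p*/(1−p*) = 0.793×0.45455/0.54545 = 0.66085.
New p* = m/(m+e) = 1.60587/(1.60587+0.79300) = 0.66943.
Δp* = 0.66943 − 0.45455 = +0.21488.

0.215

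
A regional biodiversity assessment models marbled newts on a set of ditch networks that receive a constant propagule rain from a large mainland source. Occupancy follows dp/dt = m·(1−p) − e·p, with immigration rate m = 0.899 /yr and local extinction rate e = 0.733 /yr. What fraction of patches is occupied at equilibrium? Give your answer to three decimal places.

0.551

Setting dp/dt = 0: m − m·p* = e·p*, so m = (m+e)·p*.
p* = m/(m+e) = 0.899/(0.899+0.733) = 0.899/1.6320 = 0.5509.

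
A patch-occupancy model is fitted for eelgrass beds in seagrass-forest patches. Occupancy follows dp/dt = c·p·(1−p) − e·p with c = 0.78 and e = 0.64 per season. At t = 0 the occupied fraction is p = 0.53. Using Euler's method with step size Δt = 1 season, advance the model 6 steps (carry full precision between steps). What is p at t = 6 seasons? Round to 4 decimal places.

0.2331

Update rule: p ← p + [c·p·(1−p) − e·p]·Δt with Δt = 1.
step 1: Δp = -0.14490, p = 0.38510
step 2: Δp = -0.06176, p = 0.32334
step 3: Δp = -0.03628, p = 0.28706
step 4: Δp = -0.02409, p = 0.26297
step 5: Δp = -0.01712, p = 0.24585
step 6: Δp = -0.01273, p = 0.23312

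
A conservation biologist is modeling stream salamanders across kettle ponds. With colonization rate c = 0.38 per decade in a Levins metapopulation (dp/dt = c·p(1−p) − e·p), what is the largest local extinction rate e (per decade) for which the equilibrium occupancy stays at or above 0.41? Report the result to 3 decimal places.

1 − e/c ≥ 0.41 ⇒ e ≤ c(1 − 0.41) = 0.38 × 0.5900.
e_max = 0.2242.

0.224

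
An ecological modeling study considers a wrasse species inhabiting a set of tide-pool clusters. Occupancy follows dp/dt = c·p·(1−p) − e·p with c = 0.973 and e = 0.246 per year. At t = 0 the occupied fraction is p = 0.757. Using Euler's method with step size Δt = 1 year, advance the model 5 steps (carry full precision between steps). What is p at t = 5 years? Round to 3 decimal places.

0.747

Update rule: p ← p + [c·p·(1−p) − e·p]·Δt with Δt = 1.
t = 1: p = 0.75700 + (-0.00724) = 0.74976
t = 2: p = 0.74976 + (-0.00189) = 0.74787
t = 3: p = 0.74787 + (-0.00051) = 0.74736
t = 4: p = 0.74736 + (-0.00014) = 0.74723
t = 5: p = 0.74723 + (-0.00004) = 0.74719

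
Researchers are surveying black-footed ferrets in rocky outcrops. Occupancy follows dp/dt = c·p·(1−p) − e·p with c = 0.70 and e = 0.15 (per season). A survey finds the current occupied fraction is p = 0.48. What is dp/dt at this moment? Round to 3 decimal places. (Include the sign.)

Colonization term: c·p·(1−p) = 0.70×0.48×0.5200 = 0.17472.
Extinction term: e·p = 0.07200.
dp/dt = 0.17472 − 0.07200 = 0.10272.

0.103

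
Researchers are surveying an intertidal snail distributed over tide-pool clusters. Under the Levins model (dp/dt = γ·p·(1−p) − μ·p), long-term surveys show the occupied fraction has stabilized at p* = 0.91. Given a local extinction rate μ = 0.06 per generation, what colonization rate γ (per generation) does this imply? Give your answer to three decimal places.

0.667

At equilibrium γ(1−p*) = μ, so γ = μ/(1−p*).
γ = 0.06/(1 − 0.91) = 0.06/0.0900 = 0.6667.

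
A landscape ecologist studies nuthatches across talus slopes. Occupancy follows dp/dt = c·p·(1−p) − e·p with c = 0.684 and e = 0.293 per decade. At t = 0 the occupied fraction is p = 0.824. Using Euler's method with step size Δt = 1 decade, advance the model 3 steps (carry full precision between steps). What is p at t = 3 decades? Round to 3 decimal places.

Update rule: p ← p + [c·p·(1−p) − e·p]·Δt with Δt = 1.
  1  |  dp/dt·Δt = -0.142236  |  p_1 = 0.681764
  2  |  dp/dt·Δt = -0.051355  |  p_2 = 0.630409
  3  |  dp/dt·Δt = -0.025342  |  p_3 = 0.605067

0.605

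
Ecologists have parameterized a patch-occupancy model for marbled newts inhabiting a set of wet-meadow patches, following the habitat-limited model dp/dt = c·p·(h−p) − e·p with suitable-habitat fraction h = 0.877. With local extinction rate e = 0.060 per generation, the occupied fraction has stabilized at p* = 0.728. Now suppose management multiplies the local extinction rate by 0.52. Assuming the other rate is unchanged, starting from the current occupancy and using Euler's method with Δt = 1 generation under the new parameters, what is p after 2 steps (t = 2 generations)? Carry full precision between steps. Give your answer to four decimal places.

Balance c(h−p*) = e gives c = e/(0.877 − 0.72800) = 0.060/0.14900 = 0.40268.
Starting from p₀ = 0.72800; update p ← p + (dp/dt)·Δt with the new parameters.
t = 1: p = 0.72800 + (+0.02097) = 0.74897
t = 2: p = 0.74897 + (+0.01525) = 0.76421

0.7642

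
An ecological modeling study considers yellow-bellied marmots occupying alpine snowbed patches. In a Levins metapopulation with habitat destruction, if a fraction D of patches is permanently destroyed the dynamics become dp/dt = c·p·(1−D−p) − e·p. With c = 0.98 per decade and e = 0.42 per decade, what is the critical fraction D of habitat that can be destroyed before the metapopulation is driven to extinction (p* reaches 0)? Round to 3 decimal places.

The nontrivial equilibrium is p* = (1−D) − e/c; extinction occurs when this hits zero.
So D_crit = 1 − e/c = 1 − 0.42/0.98 = 1 − 0.4286 = 0.5714.
Note this equals the original equilibrium occupancy — the Levins extinction-debt result.

0.571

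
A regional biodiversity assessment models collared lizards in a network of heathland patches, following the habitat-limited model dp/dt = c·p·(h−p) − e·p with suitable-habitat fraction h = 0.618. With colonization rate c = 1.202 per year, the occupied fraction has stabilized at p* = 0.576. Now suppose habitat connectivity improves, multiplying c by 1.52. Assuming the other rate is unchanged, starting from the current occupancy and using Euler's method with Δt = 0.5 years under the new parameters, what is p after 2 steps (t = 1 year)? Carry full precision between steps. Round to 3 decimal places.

0.587

Balance c(h−p*) = e gives e = 1.202×(0.618 − 0.57600) = 0.05048.
Starting from p₀ = 0.57600; update p ← p + (dp/dt)·Δt with the new parameters.
step 1: Δp = +0.00756, p = 0.58356
step 2: Δp = +0.00363, p = 0.58719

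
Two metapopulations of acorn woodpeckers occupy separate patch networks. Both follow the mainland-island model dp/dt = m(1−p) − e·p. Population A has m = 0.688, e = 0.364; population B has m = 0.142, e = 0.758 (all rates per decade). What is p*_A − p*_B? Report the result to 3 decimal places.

A: p*_A = m/(m+e) = 0.688/1.0520 = 0.6540.
B: p*_B = 0.142/0.9000 = 0.1578.
p*_A − p*_B = 0.6540 − 0.1578 = 0.4962.

0.496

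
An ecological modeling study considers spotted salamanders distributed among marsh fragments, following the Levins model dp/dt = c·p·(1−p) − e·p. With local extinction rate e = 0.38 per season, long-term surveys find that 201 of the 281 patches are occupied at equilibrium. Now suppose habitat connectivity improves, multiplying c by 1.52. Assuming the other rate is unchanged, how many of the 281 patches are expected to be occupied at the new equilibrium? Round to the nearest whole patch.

Observed p* = 201/281 = 0.71530.
Balance c(1−p*) = e gives c = e/(1 − 0.71530) = 0.38/0.28470 = 1.33474.
New p* = 1 − e/c = 1 − 0.38000/2.02880 = 0.81270.
Expected occupied = 281 × 0.81270 = 228.37 ≈ 228.

228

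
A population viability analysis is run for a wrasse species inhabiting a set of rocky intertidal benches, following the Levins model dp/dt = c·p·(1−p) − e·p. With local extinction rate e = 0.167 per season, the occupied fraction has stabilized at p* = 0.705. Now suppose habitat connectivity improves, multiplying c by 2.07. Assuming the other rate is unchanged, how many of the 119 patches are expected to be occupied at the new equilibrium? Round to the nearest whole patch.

Balance c(1−p*) = e gives c = e/(1 − 0.70500) = 0.167/0.29500 = 0.56610.
New p* = 1 − e/c = 1 − 0.16700/1.17183 = 0.85749.
Expected occupied = 119 × 0.85749 = 102.04 ≈ 102.

102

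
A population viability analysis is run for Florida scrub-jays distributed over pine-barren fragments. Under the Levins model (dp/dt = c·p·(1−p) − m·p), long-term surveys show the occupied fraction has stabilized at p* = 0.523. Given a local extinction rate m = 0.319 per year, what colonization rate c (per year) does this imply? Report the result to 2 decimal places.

0.67

At equilibrium c(1−p*) = m, so c = m/(1−p*).
c = 0.319/(1 − 0.523) = 0.319/0.4770 = 0.6688.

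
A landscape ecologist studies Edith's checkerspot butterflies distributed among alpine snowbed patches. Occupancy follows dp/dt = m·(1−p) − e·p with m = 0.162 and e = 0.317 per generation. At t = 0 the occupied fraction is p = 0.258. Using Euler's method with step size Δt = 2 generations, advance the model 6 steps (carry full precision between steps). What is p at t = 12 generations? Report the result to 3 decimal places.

Update rule: p ← p + [m·(1−p) − e·p]·Δt with Δt = 2.
t = 2: p = 0.25800 + (+0.07684) = 0.33484
t = 4: p = 0.33484 + (+0.00323) = 0.33806
t = 6: p = 0.33806 + (+0.00014) = 0.33820
t = 8: p = 0.33820 + (+0.00001) = 0.33820
t = 10: p = 0.33820 + (+0.00000) = 0.33820
t = 12: p = 0.33820 + (+0.00000) = 0.33820

0.338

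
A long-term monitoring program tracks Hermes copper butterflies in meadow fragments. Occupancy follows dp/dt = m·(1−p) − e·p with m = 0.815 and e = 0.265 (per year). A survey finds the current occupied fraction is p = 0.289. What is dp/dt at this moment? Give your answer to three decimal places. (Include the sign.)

Colonization term: m·(1−p) = 0.815×0.7110 = 0.57947.
Extinction term: e·p = 0.07659.
dp/dt = 0.57947 − 0.07659 = 0.50288.

0.503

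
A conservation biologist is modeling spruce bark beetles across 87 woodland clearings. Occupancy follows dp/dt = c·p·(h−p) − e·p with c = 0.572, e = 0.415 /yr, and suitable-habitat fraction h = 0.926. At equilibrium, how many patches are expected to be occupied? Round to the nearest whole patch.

17

p* = h − e/c = 0.926 − 0.7255 = 0.2005.
Expected occupied patches = N × p* = 87 × 0.2005 = 17.44 ≈ 17.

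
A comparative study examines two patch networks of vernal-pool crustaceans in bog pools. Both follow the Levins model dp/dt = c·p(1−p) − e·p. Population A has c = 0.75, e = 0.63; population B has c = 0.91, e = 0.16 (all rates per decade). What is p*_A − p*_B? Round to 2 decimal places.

-0.66

A: p*_A = 1 − 0.63/0.75 = 0.1600.
B: p*_B = 1 − 0.16/0.91 = 0.8242.
p*_A − p*_B = 0.1600 − 0.8242 = -0.6642.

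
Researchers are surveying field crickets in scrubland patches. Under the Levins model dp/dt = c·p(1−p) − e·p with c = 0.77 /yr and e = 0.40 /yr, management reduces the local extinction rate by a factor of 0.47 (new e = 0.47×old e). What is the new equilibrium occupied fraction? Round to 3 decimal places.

0.756

Before: p* = 1 − 0.40/0.77 = 0.4805.
After the change, c = 0.77, e = 0.188, so p* = 1 − 0.188/0.77 = 0.7558.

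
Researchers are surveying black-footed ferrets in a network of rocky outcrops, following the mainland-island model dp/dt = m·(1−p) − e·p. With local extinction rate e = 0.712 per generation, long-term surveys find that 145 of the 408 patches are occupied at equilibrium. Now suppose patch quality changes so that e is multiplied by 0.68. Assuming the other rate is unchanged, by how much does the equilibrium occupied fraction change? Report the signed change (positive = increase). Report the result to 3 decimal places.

0.092

Observed p* = 145/408 = 0.35539.
Balance m(1−p*) = e·p* gives m = e·p*/(1−p*) = 0.712×0.35539/0.64461 = 0.39254.
New p* = m/(m+e) = 0.39254/(0.39254+0.48416) = 0.44775.
Δp* = 0.44775 − 0.35539 = +0.09236.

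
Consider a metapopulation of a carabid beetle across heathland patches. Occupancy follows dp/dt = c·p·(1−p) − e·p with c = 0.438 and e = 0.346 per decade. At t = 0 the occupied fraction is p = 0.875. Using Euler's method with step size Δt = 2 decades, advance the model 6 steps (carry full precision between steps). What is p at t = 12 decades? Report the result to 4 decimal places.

0.2441

Update rule: p ← p + [c·p·(1−p) − e·p]·Δt with Δt = 2.
  1  |  dp/dt·Δt = -0.509687  |  p_1 = 0.365313
  2  |  dp/dt·Δt = -0.049688  |  p_2 = 0.315625
  3  |  dp/dt·Δt = -0.029191  |  p_3 = 0.286434
  4  |  dp/dt·Δt = -0.019167  |  p_4 = 0.267267
  5  |  dp/dt·Δt = -0.013397  |  p_5 = 0.253870
  6  |  dp/dt·Δt = -0.009746  |  p_6 = 0.244124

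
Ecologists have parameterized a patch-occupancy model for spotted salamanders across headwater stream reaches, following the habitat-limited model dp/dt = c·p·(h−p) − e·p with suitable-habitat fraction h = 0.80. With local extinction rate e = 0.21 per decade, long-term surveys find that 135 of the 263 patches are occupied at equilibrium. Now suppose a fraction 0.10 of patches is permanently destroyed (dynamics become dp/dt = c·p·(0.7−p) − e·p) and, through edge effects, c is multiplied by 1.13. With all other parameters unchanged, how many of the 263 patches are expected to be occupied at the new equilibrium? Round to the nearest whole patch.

Observed p* = 135/263 = 0.51331.
Balance c(h−p*) = e gives c = e/(0.8 − 0.51331) = 0.21/0.28669 = 0.73250.
New p* = 0.7 − e/c = 0.7 − 0.21000/0.82772 = 0.44629.
Expected occupied = 263 × 0.44629 = 117.37 ≈ 117.

117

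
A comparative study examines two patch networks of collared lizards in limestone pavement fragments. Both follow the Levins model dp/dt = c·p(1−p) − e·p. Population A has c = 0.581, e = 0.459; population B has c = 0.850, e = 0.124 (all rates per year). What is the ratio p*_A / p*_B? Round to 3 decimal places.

A: p*_A = 1 − 0.459/0.581 = 0.2100.
B: p*_B = 1 − 0.124/0.850 = 0.8541.
p*_A / p*_B = 0.2100/0.8541 = 0.2458.

0.246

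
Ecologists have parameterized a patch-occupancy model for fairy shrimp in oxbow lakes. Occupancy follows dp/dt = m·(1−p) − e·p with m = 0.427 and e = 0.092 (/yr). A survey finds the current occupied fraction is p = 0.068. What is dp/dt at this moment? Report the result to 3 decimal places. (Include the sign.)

0.392

Colonization term: m·(1−p) = 0.427×0.9320 = 0.39796.
Extinction term: e·p = 0.00626.
dp/dt = 0.39796 − 0.00626 = 0.39171.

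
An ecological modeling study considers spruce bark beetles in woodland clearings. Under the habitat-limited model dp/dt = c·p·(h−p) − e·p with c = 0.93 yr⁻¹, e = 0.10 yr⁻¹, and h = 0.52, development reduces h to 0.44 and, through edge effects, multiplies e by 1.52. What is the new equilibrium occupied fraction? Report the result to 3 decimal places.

0.277

Before: p* = h − e/c = 0.52 − 0.10/0.93 = 0.52 − 0.1075 = 0.4125.
After: c = 0.93, e = 0.152, h = 0.44; p* = 0.44 − 0.152/0.93 = 0.2766.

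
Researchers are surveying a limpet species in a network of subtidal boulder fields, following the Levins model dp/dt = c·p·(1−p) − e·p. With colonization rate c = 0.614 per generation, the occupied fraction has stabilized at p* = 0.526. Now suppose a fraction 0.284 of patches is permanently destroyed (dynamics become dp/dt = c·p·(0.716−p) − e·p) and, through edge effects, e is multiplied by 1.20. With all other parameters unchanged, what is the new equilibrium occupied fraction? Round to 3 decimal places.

0.147

Balance c(1−p*) = e gives e = 0.614×(1 − 0.52600) = 0.29104.
New p* = 0.716 − e/c = 0.716 − 0.34925/0.61400 = 0.14719.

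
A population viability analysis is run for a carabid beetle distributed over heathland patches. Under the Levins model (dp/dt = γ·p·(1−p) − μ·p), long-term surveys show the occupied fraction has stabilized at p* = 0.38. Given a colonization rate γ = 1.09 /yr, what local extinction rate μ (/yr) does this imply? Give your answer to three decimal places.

0.676

At equilibrium γ(1−p*) = μ.
μ = 1.09 × (1 − 0.38) = 1.09 × 0.6200 = 0.6758.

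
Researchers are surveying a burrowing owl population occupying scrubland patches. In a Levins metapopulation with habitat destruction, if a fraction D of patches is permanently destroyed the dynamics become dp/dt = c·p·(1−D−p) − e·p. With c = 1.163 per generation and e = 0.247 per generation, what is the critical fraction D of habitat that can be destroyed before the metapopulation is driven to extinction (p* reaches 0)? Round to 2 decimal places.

0.79

The nontrivial equilibrium is p* = (1−D) − e/c; extinction occurs when this hits zero.
So D_crit = 1 − e/c = 1 − 0.247/1.163 = 1 − 0.2124 = 0.7876.
This equals the undisturbed p*, a classic result of Lande's extension.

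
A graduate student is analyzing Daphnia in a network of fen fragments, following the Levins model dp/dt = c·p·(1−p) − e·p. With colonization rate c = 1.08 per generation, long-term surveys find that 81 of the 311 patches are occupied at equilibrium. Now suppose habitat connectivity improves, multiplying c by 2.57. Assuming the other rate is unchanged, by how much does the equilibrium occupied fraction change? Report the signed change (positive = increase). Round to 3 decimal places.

0.452

Observed p* = 81/311 = 0.26045.
Balance c(1−p*) = e gives e = 1.08×(1 − 0.26045) = 0.79871.
New p* = 1 − e/c = 1 − 0.79871/2.77560 = 0.71224.
Δp* = 0.71224 − 0.26045 = +0.45179.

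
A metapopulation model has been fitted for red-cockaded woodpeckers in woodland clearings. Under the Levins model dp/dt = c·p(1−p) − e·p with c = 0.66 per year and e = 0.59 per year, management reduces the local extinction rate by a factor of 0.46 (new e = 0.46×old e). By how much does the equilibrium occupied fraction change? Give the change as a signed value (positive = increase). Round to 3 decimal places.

Before: p* = 1 − 0.59/0.66 = 0.1061.
After the change, c = 0.66, e = 0.2714, so p* = 1 − 0.2714/0.66 = 0.5888.
Δp* = 0.5888 − 0.1061 = +0.4827.

0.483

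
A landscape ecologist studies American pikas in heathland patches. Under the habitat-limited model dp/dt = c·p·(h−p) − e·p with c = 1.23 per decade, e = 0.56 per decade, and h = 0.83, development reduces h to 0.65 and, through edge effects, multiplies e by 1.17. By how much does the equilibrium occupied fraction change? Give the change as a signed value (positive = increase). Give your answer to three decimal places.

Before: p* = h − e/c = 0.83 − 0.56/1.23 = 0.83 − 0.4553 = 0.3747.
After: c = 1.23, e = 0.6552, h = 0.65; p* = 0.65 − 0.6552/1.23 = 0.1173.
Δp* = 0.1173 − 0.3747 = -0.2574.

-0.257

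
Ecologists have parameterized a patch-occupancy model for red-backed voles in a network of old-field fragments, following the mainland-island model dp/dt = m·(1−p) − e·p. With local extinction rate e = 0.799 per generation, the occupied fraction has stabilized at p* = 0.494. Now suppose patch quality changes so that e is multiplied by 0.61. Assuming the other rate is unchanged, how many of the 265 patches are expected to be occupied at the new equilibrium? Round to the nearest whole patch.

Balance m(1−p*) = e·p* gives m = e·p*/(1−p*) = 0.799×0.49400/0.50600 = 0.78005.
New p* = m/(m+e) = 0.78005/(0.78005+0.48739) = 0.61545.
Expected occupied = 265 × 0.61545 = 163.09 ≈ 163.

163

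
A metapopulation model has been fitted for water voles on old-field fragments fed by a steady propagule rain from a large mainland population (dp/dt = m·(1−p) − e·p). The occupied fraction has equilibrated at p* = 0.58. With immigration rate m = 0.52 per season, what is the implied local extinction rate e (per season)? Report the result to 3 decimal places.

At equilibrium m(1−p*) = e·p*, so e = m(1−p*)/p*.
e = 0.52 × 0.4200 / 0.58 = 0.3766.

0.377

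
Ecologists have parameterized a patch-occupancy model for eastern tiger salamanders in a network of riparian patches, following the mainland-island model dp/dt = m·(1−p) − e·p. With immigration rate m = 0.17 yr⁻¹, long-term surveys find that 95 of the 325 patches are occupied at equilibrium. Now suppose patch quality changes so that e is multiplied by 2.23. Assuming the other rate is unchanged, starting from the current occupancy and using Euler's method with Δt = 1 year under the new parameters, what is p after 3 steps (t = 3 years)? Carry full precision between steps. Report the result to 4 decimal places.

0.1562

Observed p* = 95/325 = 0.29231.
Balance m(1−p*) = e·p* gives e = m(1−p*)/p* = 0.17×0.70769/0.29231 = 0.41158.
Starting from p₀ = 0.29231; update p ← p + (dp/dt)·Δt with the new parameters.
step 1: Δp = -0.14798, p = 0.14433
step 2: Δp = +0.01300, p = 0.15732
step 3: Δp = -0.00114, p = 0.15618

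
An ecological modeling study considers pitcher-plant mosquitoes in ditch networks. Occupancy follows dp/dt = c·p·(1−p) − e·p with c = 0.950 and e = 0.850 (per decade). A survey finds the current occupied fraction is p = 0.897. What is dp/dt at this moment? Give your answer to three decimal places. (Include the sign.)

Colonization term: c·p·(1−p) = 0.950×0.897×0.1030 = 0.08777.
Extinction term: e·p = 0.76245.
dp/dt = 0.08777 − 0.76245 = -0.67468.

-0.675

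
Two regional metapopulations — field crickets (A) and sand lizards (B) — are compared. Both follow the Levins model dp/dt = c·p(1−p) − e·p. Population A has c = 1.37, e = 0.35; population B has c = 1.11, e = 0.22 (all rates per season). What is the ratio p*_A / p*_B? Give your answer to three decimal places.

A: p*_A = 1 − 0.35/1.37 = 0.7445.
B: p*_B = 1 − 0.22/1.11 = 0.8018.
p*_A / p*_B = 0.7445/0.8018 = 0.9286.

0.929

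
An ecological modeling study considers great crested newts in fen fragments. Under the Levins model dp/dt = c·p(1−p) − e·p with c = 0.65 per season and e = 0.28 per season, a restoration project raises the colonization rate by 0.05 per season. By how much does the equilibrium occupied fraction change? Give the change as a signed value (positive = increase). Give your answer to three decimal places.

Before: p* = 1 − 0.28/0.65 = 0.5692.
After the change, c = 0.7, e = 0.28, so p* = 1 − 0.28/0.7 = 0.6000.
Δp* = 0.6000 − 0.5692 = +0.0308.

0.031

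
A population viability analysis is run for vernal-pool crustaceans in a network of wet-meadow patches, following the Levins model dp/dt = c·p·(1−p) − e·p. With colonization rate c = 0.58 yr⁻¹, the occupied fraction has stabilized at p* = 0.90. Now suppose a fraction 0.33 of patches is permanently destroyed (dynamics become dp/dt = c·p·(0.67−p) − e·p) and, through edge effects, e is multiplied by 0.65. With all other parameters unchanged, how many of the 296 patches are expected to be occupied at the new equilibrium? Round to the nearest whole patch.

Balance c(1−p*) = e gives e = 0.58×(1 − 0.90000) = 0.05800.
New p* = 0.67 − e/c = 0.67 − 0.03770/0.58000 = 0.60500.
Expected occupied = 296 × 0.60500 = 179.08 ≈ 179.

179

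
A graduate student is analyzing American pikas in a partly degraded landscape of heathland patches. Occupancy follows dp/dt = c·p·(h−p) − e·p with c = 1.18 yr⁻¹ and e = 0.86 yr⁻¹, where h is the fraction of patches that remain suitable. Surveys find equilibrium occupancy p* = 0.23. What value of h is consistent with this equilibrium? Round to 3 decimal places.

At equilibrium c(h−p*) = e, so h = p* + e/c.
h = 0.23 + 0.86/1.18 = 0.23 + 0.7288 = 0.9588.

0.959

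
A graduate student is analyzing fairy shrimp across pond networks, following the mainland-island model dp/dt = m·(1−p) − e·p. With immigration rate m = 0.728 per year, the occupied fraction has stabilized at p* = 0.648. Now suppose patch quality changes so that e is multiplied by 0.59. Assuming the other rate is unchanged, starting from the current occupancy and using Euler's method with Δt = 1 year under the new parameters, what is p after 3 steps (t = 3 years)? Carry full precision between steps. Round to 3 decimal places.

Balance m(1−p*) = e·p* gives e = m(1−p*)/p* = 0.728×0.35200/0.64800 = 0.39546.
Starting from p₀ = 0.64800; update p ← p + (dp/dt)·Δt with the new parameters.
p: 0.64800 → 0.75306  (Δp = +0.10506)
p: 0.75306 → 0.75713  (Δp = +0.00406)
p: 0.75713 → 0.75729  (Δp = +0.00016)

0.757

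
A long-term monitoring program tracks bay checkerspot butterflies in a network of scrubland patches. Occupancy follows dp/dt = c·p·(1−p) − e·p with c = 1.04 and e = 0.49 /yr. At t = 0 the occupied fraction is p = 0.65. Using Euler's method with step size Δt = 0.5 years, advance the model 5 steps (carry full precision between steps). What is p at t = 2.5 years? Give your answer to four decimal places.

0.5480

Update rule: p ← p + [c·p·(1−p) − e·p]·Δt with Δt = 0.5.
t = 0.5: p = 0.65000 + (-0.04095) = 0.60905
t = 1: p = 0.60905 + (-0.02540) = 0.58365
t = 1.5: p = 0.58365 + (-0.01663) = 0.56702
t = 2: p = 0.56702 + (-0.01125) = 0.55576
t = 2.5: p = 0.55576 + (-0.00778) = 0.54798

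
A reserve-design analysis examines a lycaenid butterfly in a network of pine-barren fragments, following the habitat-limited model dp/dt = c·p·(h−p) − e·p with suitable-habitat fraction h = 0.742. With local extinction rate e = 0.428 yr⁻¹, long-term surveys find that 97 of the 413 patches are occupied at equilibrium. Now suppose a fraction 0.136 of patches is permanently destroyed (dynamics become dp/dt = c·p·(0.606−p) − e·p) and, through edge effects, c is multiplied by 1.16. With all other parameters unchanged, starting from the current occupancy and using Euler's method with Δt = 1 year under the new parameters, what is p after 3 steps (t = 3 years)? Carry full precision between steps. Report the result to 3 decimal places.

0.201

Observed p* = 97/413 = 0.23487.
Balance c(h−p*) = e gives c = e/(0.742 − 0.23487) = 0.428/0.50713 = 0.84396.
Starting from p₀ = 0.23487; update p ← p + (dp/dt)·Δt with the new parameters.
t = 1: p = 0.23487 + (-0.01519) = 0.21968
t = 2: p = 0.21968 + (-0.01094) = 0.20874
t = 3: p = 0.20874 + (-0.00816) = 0.20058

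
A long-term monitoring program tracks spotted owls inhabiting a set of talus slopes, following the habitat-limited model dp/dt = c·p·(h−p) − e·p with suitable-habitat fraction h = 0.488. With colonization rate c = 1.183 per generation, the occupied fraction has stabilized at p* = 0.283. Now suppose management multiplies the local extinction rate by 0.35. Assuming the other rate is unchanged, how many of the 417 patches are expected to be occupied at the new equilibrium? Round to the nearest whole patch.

174

Balance c(h−p*) = e gives e = 1.183×(0.488 − 0.28300) = 0.24252.
New p* = 0.488 − e/c = 0.488 − 0.08488/1.18300 = 0.41625.
Expected occupied = 417 × 0.41625 = 173.58 ≈ 174.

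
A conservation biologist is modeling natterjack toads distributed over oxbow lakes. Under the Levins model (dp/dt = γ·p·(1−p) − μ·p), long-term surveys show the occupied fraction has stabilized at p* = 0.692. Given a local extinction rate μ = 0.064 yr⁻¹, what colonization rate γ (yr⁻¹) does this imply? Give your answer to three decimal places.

At equilibrium γ(1−p*) = μ, so γ = μ/(1−p*).
γ = 0.064/(1 − 0.692) = 0.064/0.3080 = 0.2078.

0.208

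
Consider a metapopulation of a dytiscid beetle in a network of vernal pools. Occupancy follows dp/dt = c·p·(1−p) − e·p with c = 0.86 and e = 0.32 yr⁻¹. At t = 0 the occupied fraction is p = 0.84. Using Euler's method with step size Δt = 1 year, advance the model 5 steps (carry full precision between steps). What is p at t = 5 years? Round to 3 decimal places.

0.630

Update rule: p ← p + [c·p·(1−p) − e·p]·Δt with Δt = 1.
p: 0.84000 → 0.68678  (Δp = -0.15322)
p: 0.68678 → 0.65201  (Δp = -0.03477)
p: 0.65201 → 0.63849  (Δp = -0.01351)
p: 0.63849 → 0.63268  (Δp = -0.00581)
p: 0.63268 → 0.63008  (Δp = -0.00260)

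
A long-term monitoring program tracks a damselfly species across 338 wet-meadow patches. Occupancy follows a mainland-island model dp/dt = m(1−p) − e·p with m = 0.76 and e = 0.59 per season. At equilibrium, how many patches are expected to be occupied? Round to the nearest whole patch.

p* = m/(m+e) = 0.76/1.3500 = 0.5630.
Expected occupied patches = N × p* = 338 × 0.5630 = 190.28 ≈ 190.

190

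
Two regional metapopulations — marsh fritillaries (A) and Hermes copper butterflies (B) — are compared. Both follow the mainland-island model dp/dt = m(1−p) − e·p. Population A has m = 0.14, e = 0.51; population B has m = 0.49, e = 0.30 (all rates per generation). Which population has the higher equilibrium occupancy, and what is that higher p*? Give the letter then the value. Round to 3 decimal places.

A: p*_A = m/(m+e) = 0.14/0.6500 = 0.2154.
B: p*_B = 0.49/0.7900 = 0.6203.
B is higher at 0.6203.

B, 0.620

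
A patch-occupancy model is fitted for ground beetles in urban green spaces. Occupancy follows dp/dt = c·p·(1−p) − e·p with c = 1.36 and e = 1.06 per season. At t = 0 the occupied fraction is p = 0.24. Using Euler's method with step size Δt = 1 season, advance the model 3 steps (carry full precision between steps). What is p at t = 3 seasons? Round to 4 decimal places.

Update rule: p ← p + [c·p·(1−p) − e·p]·Δt with Δt = 1.
p: 0.24000 → 0.23366  (Δp = -0.00634)
p: 0.23366 → 0.22951  (Δp = -0.00416)
p: 0.22951 → 0.22672  (Δp = -0.00278)

0.2267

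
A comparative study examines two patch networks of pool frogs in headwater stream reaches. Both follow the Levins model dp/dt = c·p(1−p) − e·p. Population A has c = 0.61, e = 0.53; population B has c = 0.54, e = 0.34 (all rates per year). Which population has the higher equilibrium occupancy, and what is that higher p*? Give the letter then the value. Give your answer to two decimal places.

A: p*_A = 1 − 0.53/0.61 = 0.1311.
B: p*_B = 1 − 0.34/0.54 = 0.3704.
B is higher at 0.3704.

B, 0.37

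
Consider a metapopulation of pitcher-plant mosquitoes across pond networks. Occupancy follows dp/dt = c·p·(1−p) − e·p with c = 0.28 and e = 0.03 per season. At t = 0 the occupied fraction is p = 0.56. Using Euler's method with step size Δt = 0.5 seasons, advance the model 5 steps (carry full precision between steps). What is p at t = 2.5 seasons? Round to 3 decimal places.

Update rule: p ← p + [c·p·(1−p) − e·p]·Δt with Δt = 0.5.
  1  |  dp/dt·Δt = +0.026096  |  p_1 = 0.586096
  2  |  dp/dt·Δt = +0.025171  |  p_2 = 0.611267
  3  |  dp/dt·Δt = +0.024098  |  p_3 = 0.635365
  4  |  dp/dt·Δt = +0.022904  |  p_4 = 0.658269
  5  |  dp/dt·Δt = +0.021619  |  p_5 = 0.679888

0.680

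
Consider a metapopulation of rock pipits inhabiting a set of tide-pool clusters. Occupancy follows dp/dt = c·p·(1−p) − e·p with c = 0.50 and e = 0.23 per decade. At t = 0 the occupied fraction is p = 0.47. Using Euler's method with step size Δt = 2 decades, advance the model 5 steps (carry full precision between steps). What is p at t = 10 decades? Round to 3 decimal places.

Update rule: p ← p + [c·p·(1−p) − e·p]·Δt with Δt = 2.
t = 2: p = 0.47000 + (+0.03290) = 0.50290
t = 4: p = 0.50290 + (+0.01866) = 0.52156
t = 6: p = 0.52156 + (+0.00962) = 0.53118
t = 8: p = 0.53118 + (+0.00469) = 0.53586
t = 10: p = 0.53586 + (+0.00222) = 0.53808

0.538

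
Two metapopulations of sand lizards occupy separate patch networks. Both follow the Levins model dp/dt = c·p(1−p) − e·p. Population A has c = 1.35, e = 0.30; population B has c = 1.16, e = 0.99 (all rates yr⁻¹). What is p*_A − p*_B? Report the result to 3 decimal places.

A: p*_A = 1 − 0.30/1.35 = 0.7778.
B: p*_B = 1 − 0.99/1.16 = 0.1466.
p*_A − p*_B = 0.7778 − 0.1466 = 0.6312.

0.631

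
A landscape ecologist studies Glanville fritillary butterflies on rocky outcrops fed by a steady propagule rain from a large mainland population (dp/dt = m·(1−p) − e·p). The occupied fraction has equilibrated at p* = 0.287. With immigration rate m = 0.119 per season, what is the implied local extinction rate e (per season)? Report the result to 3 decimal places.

At equilibrium m(1−p*) = e·p*, so e = m(1−p*)/p*.
e = 0.119 × 0.7130 / 0.287 = 0.2956.

0.296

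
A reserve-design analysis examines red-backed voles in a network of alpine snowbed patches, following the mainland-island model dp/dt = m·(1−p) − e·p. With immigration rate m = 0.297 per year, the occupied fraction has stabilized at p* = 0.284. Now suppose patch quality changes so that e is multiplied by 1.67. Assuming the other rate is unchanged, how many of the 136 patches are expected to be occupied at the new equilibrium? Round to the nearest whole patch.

Balance m(1−p*) = e·p* gives e = m(1−p*)/p* = 0.297×0.71600/0.28400 = 0.74877.
New p* = m/(m+e) = 0.29700/(0.29700+1.25045) = 0.19193.
Expected occupied = 136 × 0.19193 = 26.10 ≈ 26.

26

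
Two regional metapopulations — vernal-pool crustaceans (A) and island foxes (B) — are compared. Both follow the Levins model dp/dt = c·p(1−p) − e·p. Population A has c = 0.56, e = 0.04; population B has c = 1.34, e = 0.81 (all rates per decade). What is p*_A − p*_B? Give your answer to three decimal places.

A: p*_A = 1 − 0.04/0.56 = 0.9286.
B: p*_B = 1 − 0.81/1.34 = 0.3955.
p*_A − p*_B = 0.9286 − 0.3955 = 0.5330.

0.533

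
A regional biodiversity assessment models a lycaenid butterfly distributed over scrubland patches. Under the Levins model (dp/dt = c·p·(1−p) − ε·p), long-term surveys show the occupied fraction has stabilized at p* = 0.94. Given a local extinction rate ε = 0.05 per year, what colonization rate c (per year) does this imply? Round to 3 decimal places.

At equilibrium c(1−p*) = ε, so c = ε/(1−p*).
c = 0.05/(1 − 0.94) = 0.05/0.0600 = 0.8333.

0.833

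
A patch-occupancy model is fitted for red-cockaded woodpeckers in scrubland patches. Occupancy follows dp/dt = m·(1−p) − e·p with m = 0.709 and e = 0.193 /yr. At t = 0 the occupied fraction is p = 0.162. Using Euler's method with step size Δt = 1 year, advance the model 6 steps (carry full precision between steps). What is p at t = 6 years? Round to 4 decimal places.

0.7860

Update rule: p ← p + [m·(1−p) − e·p]·Δt with Δt = 1.
step 1: Δp = +0.56288, p = 0.72488
step 2: Δp = +0.05516, p = 0.78004
step 3: Δp = +0.00541, p = 0.78544
step 4: Δp = +0.00053, p = 0.78597
step 5: Δp = +0.00005, p = 0.78603
step 6: Δp = +0.00001, p = 0.78603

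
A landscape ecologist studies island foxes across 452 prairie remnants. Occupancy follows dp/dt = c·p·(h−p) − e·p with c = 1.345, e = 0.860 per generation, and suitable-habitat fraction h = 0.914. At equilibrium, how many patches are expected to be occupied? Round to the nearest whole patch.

124

p* = h − e/c = 0.914 − 0.6394 = 0.2746.
Expected occupied patches = N × p* = 452 × 0.2746 = 124.12 ≈ 124.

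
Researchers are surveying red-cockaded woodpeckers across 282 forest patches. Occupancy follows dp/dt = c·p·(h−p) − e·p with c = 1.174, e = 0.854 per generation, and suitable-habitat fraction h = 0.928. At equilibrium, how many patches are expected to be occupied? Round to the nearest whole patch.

p* = h − e/c = 0.928 − 0.7274 = 0.2006.
Expected occupied patches = N × p* = 282 × 0.2006 = 56.56 ≈ 57.

57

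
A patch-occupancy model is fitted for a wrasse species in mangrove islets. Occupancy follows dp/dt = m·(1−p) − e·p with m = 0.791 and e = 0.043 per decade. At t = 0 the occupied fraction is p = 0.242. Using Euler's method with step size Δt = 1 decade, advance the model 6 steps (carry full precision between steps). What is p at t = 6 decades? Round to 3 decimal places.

Update rule: p ← p + [m·(1−p) − e·p]·Δt with Δt = 1.
  1  |  dp/dt·Δt = +0.589172  |  p_1 = 0.831172
  2  |  dp/dt·Δt = +0.097803  |  p_2 = 0.928975
  3  |  dp/dt·Δt = +0.016235  |  p_3 = 0.945210
  4  |  dp/dt·Δt = +0.002695  |  p_4 = 0.947905
  5  |  dp/dt·Δt = +0.000447  |  p_5 = 0.948352
  6  |  dp/dt·Δt = +0.000074  |  p_6 = 0.948426

0.948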